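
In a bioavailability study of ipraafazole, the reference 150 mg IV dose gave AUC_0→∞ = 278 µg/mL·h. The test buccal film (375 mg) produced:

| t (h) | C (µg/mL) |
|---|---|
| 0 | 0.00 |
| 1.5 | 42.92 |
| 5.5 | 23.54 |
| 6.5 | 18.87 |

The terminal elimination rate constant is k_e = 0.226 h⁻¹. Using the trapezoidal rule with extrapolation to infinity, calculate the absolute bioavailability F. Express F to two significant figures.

F = 0.39

Trapezoidal AUC_0→6.5 (buccal film):
  [0→1.5]: (0.00+42.92)/2 × 1.5 = 32.19
  [1.5→5.5]: (42.92+23.54)/2 × 4 = 132.92
  [5.5→6.5]: (23.54+18.87)/2 × 1 = 21.205
  Sum = 186.315 µg/mL·h
Tail: C_last/k_e = 18.87/0.226 = 83.496
AUC_0→∞ (buccal film) = 186.315 + 83.496 = 269.811 µg/mL·h
F = (AUC_ev/D_ev)/(AUC_iv/D_iv) = (269.811/375)/(278/150) = 0.719496/1.85333 = 0.3882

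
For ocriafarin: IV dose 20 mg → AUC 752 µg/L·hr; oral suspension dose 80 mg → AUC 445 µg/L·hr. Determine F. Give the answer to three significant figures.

F = 0.148

F = (AUC_ev / D_ev) / (AUC_iv / D_iv)
  = (445/80) / (752/20)
  = 5.5625 / 37.6 = 0.1479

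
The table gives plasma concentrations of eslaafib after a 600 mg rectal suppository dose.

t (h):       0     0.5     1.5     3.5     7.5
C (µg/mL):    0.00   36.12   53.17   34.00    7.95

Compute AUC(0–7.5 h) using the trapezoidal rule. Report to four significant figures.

Trapezoidal AUC_0→7.5:
  [0→0.5]: (0.00+36.12)/2 × 0.5 = 9.03
  [0.5→1.5]: (36.12+53.17)/2 × 1 = 44.645
  [1.5→3.5]: (53.17+34.00)/2 × 2 = 87.17
  [3.5→7.5]: (34.00+7.95)/2 × 4 = 83.9
  Sum = 224.745 µg/mL·h

AUC = 224.7 µg/mL·h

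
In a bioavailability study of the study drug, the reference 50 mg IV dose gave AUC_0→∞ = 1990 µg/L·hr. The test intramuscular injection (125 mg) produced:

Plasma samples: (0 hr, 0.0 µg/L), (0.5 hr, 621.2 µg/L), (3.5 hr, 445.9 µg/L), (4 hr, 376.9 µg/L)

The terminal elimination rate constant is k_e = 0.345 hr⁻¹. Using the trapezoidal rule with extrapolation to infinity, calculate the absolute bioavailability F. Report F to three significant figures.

F = 0.614

Trapezoidal AUC_0→4 (intramuscular injection):
  [0→0.5]: (0.0+621.2)/2 × 0.5 = 155.3
  [0.5→3.5]: (621.2+445.9)/2 × 3 = 1600.65
  [3.5→4]: (445.9+376.9)/2 × 0.5 = 205.7
  Sum = 1961.65 µg/L·hr
Tail: C_last/k_e = 376.9/0.345 = 1092.464
AUC_0→∞ (intramuscular injection) = 1961.65 + 1092.464 = 3054.114 µg/L·hr
F = (AUC_ev/D_ev)/(AUC_iv/D_iv) = (3054.114/125)/(1990/50) = 24.432912/39.8 = 0.6139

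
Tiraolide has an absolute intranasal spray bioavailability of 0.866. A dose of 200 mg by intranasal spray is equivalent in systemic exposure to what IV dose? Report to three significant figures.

D_iv = 173 mg

Systemic exposure from an extravascular dose = F × D_ev, so the equivalent IV dose is F × D_ev.
D_iv = F × D_ev = 0.866 × 200 = 173.2 mg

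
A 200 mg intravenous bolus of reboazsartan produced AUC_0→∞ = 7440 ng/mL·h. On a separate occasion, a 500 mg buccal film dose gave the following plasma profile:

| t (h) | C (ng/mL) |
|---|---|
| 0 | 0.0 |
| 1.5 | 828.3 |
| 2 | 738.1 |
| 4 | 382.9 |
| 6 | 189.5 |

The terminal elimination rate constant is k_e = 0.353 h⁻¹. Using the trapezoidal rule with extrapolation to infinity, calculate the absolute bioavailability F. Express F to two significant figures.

Trapezoidal AUC_0→6 (buccal film):
  [0→1.5]: (0.0+828.3)/2 × 1.5 = 621.225
  [1.5→2]: (828.3+738.1)/2 × 0.5 = 391.6
  [2→4]: (738.1+382.9)/2 × 2 = 1121.0
  [4→6]: (382.9+189.5)/2 × 2 = 572.4
  Sum = 2706.225 ng/mL·h
Tail: C_last/k_e = 189.5/0.353 = 536.827
AUC_0→∞ (buccal film) = 2706.225 + 536.827 = 3243.052 ng/mL·h
F = (AUC_ev/D_ev)/(AUC_iv/D_iv) = (3243.052/500)/(7440/200) = 6.486104/37.2 = 0.1744

F = 0.17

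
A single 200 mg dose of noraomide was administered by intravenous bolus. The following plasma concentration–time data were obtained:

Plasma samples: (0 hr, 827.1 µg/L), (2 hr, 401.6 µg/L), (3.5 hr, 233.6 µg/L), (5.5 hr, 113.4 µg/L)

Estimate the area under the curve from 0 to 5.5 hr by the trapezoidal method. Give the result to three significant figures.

Trapezoidal AUC_0→5.5:
  [0→2]: (827.1+401.6)/2 × 2 = 1228.7
  [2→3.5]: (401.6+233.6)/2 × 1.5 = 476.4
  [3.5→5.5]: (233.6+113.4)/2 × 2 = 347.0
  Sum = 2052.1 µg/L·hr

AUC = 2050 µg/L·hr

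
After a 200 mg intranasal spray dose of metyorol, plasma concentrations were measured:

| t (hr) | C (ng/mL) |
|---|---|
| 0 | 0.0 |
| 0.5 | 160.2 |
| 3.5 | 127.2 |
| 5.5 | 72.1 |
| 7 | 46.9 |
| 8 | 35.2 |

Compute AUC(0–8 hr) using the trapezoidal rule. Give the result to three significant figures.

AUC = 801 ng/mL·hr

Trapezoidal AUC_0→8:
  [0→0.5]: (0.0+160.2)/2 × 0.5 = 40.05
  [0.5→3.5]: (160.2+127.2)/2 × 3 = 431.1
  [3.5→5.5]: (127.2+72.1)/2 × 2 = 199.3
  [5.5→7]: (72.1+46.9)/2 × 1.5 = 89.25
  [7→8]: (46.9+35.2)/2 × 1 = 41.05
  Sum = 800.75 ng/mL·hr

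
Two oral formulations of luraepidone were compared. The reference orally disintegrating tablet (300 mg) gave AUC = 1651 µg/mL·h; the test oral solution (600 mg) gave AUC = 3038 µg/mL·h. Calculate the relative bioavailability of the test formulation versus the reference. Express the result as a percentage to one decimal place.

F_rel = (AUC_test/D_test) / (AUC_ref/D_ref)
      = (3038/600) / (1651/300)
      = 5.06333 / 5.50333 = 0.9200 = 92.00%

F_rel = 92.0%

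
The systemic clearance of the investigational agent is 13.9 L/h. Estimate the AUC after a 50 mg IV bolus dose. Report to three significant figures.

AUC_0→∞ = Dose_iv / CL
        = 50 / 13.9 = 3.59712 mg/L·h

AUC = 3.60 mg/L·h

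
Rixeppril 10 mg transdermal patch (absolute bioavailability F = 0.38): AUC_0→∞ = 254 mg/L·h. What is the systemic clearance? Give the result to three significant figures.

CL = F × Dose / AUC_0→∞
   = 0.38 × 10 / 254 = 0.0149606 L/h

CL = 0.0150 L/h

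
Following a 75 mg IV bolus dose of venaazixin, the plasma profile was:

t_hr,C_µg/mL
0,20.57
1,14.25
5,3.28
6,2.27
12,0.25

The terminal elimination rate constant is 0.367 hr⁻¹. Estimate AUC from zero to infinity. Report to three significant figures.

Trapezoidal AUC_0→12:
  [0→1]: (20.57+14.25)/2 × 1 = 17.41
  [1→5]: (14.25+3.28)/2 × 4 = 35.06
  [5→6]: (3.28+2.27)/2 × 1 = 2.775
  [6→12]: (2.27+0.25)/2 × 6 = 7.56
  Sum = 62.805 µg/mL·hr
Extrapolated tail: C_last / k_e = 0.25 / 0.367 = 0.681
AUC_0→∞ = 62.805 + 0.681 = 63.486 µg/mL·hr

AUC = 63.5 µg/mL·hr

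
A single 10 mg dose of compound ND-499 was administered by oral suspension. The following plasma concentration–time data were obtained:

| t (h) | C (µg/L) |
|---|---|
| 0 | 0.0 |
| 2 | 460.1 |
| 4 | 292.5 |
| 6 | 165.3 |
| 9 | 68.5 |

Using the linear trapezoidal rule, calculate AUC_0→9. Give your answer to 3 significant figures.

Trapezoidal AUC_0→9:
  [0→2]: (0.0+460.1)/2 × 2 = 460.1
  [2→4]: (460.1+292.5)/2 × 2 = 752.6
  [4→6]: (292.5+165.3)/2 × 2 = 457.8
  [6→9]: (165.3+68.5)/2 × 3 = 350.7
  Sum = 2021.2 µg/L·h

AUC = 2020 µg/L·h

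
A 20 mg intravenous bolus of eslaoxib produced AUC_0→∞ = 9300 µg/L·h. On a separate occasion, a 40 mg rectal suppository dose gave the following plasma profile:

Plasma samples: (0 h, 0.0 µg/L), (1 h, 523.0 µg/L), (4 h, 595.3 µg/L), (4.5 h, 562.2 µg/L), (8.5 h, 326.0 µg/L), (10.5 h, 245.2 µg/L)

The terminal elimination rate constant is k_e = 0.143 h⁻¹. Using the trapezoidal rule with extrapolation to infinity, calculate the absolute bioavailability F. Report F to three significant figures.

Trapezoidal AUC_0→10.5 (rectal suppository):
  [0→1]: (0.0+523.0)/2 × 1 = 261.5
  [1→4]: (523.0+595.3)/2 × 3 = 1677.45
  [4→4.5]: (595.3+562.2)/2 × 0.5 = 289.375
  [4.5→8.5]: (562.2+326.0)/2 × 4 = 1776.4
  [8.5→10.5]: (326.0+245.2)/2 × 2 = 571.2
  Sum = 4575.925 µg/L·h
Tail: C_last/k_e = 245.2/0.143 = 1714.685
AUC_0→∞ (rectal suppository) = 4575.925 + 1714.685 = 6290.61 µg/L·h
F = (AUC_ev/D_ev)/(AUC_iv/D_iv) = (6290.61/40)/(9300/20) = 157.26525/465 = 0.3382

F = 0.338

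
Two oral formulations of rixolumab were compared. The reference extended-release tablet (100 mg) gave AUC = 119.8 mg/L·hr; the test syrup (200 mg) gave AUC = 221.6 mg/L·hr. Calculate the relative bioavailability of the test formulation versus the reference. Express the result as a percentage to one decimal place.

F_rel = (AUC_test/D_test) / (AUC_ref/D_ref)
      = (221.6/200) / (119.8/100)
      = 1.108 / 1.198 = 0.9249 = 92.49%

F_rel = 92.5%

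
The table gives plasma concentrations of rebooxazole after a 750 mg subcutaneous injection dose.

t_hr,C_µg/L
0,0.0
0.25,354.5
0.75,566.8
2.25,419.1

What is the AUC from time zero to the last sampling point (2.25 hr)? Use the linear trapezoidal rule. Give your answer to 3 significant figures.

Trapezoidal AUC_0→2.25:
  [0→0.25]: (0.0+354.5)/2 × 0.25 = 44.3125
  [0.25→0.75]: (354.5+566.8)/2 × 0.5 = 230.325
  [0.75→2.25]: (566.8+419.1)/2 × 1.5 = 739.425
  Sum = 1014.0625 µg/L·hr

AUC = 1010 µg/L·hr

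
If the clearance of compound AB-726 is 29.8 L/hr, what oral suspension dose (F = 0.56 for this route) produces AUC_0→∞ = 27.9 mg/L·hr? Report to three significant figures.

Dose = CL × AUC_0→∞ / F
     = 29.8 × 27.9 / 0.56 = 1484.68 mg

Dose = 1480 mg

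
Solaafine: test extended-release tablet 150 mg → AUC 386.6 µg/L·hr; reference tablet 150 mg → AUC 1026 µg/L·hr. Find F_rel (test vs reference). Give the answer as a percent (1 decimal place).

F_rel = 37.7%

F_rel = (AUC_test/D_test) / (AUC_ref/D_ref)
      = (386.6/150) / (1026/150)
      = 2.57733 / 6.84 = 0.3768 = 37.68%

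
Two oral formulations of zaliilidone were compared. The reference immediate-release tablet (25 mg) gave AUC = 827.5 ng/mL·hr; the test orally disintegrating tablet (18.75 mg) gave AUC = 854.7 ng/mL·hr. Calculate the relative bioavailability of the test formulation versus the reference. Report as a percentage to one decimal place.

F_rel = 137.7%

F_rel = (AUC_test/D_test) / (AUC_ref/D_ref)
      = (854.7/18.75) / (827.5/25)
      = 45.584 / 33.1 = 1.3772 = 137.72%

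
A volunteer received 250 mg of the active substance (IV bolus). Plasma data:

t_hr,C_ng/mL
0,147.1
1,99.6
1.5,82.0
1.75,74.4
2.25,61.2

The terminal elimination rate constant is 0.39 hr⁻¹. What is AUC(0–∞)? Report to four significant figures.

AUC = 379.1 ng/mL·hr

Trapezoidal AUC_0→2.25:
  [0→1]: (147.1+99.6)/2 × 1 = 123.35
  [1→1.5]: (99.6+82.0)/2 × 0.5 = 45.4
  [1.5→1.75]: (82.0+74.4)/2 × 0.25 = 19.55
  [1.75→2.25]: (74.4+61.2)/2 × 0.5 = 33.9
  Sum = 222.2 ng/mL·hr
Extrapolated tail: C_last / k_e = 61.2 / 0.39 = 156.923
AUC_0→∞ = 222.2 + 156.923 = 379.123 ng/mL·hr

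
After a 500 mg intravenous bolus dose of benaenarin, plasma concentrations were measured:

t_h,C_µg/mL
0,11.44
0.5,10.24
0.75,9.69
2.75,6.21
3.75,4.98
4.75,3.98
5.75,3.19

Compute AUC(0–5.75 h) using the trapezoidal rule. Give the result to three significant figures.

AUC = 37.5 µg/mL·h

Trapezoidal AUC_0→5.75:
  [0→0.5]: (11.44+10.24)/2 × 0.5 = 5.42
  [0.5→0.75]: (10.24+9.69)/2 × 0.25 = 2.49125
  [0.75→2.75]: (9.69+6.21)/2 × 2 = 15.9
  [2.75→3.75]: (6.21+4.98)/2 × 1 = 5.595
  [3.75→4.75]: (4.98+3.98)/2 × 1 = 4.48
  [4.75→5.75]: (3.98+3.19)/2 × 1 = 3.585
  Sum = 37.47125 µg/mL·h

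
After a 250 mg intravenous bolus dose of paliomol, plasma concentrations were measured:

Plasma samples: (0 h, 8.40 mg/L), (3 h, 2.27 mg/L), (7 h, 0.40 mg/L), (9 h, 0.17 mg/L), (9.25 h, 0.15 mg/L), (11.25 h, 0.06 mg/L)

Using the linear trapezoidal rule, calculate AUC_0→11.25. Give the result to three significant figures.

AUC = 22.2 mg/L·h

Trapezoidal AUC_0→11.25:
  [0→3]: (8.40+2.27)/2 × 3 = 16.005
  [3→7]: (2.27+0.40)/2 × 4 = 5.34
  [7→9]: (0.40+0.17)/2 × 2 = 0.57
  [9→9.25]: (0.17+0.15)/2 × 0.25 = 0.04
  [9.25→11.25]: (0.15+0.06)/2 × 2 = 0.21
  Sum = 22.165 mg/L·h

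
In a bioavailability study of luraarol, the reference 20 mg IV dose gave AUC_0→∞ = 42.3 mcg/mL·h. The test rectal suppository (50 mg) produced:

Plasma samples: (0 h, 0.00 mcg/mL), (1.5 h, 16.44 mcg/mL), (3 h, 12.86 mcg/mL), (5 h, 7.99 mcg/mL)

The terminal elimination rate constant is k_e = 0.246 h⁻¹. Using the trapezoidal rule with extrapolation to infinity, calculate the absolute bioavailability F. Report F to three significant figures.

F = 0.829

Trapezoidal AUC_0→5 (rectal suppository):
  [0→1.5]: (0.00+16.44)/2 × 1.5 = 12.33
  [1.5→3]: (16.44+12.86)/2 × 1.5 = 21.975
  [3→5]: (12.86+7.99)/2 × 2 = 20.85
  Sum = 55.155 mcg/mL·h
Tail: C_last/k_e = 7.99/0.246 = 32.480
AUC_0→∞ (rectal suppository) = 55.155 + 32.480 = 87.635 mcg/mL·h
F = (AUC_ev/D_ev)/(AUC_iv/D_iv) = (87.635/50)/(42.3/20) = 1.7527/2.115 = 0.8287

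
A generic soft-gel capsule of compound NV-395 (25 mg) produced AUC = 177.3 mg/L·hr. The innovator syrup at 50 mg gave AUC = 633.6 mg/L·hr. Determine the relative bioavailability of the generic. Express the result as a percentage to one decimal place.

F_rel = (AUC_test/D_test) / (AUC_ref/D_ref)
      = (177.3/25) / (633.6/50)
      = 7.092 / 12.672 = 0.5597 = 55.97%

F_rel = 56.0%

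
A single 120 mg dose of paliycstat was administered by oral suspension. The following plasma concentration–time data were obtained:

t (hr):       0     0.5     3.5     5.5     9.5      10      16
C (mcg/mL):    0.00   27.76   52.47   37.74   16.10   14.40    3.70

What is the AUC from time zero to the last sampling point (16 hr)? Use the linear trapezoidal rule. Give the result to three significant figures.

Trapezoidal AUC_0→16:
  [0→0.5]: (0.00+27.76)/2 × 0.5 = 6.94
  [0.5→3.5]: (27.76+52.47)/2 × 3 = 120.345
  [3.5→5.5]: (52.47+37.74)/2 × 2 = 90.21
  [5.5→9.5]: (37.74+16.10)/2 × 4 = 107.68
  [9.5→10]: (16.10+14.40)/2 × 0.5 = 7.625
  [10→16]: (14.40+3.70)/2 × 6 = 54.3
  Sum = 387.1 mcg/mL·hr

AUC = 387 mcg/mL·hr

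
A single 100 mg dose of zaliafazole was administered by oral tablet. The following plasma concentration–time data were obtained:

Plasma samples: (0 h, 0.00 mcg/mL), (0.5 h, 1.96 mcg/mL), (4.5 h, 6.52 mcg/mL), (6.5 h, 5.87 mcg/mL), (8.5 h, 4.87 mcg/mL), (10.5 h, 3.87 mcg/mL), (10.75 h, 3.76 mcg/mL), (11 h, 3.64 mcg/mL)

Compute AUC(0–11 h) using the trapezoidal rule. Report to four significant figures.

Trapezoidal AUC_0→11:
  [0→0.5]: (0.00+1.96)/2 × 0.5 = 0.49
  [0.5→4.5]: (1.96+6.52)/2 × 4 = 16.96
  [4.5→6.5]: (6.52+5.87)/2 × 2 = 12.39
  [6.5→8.5]: (5.87+4.87)/2 × 2 = 10.74
  [8.5→10.5]: (4.87+3.87)/2 × 2 = 8.74
  [10.5→10.75]: (3.87+3.76)/2 × 0.25 = 0.95375
  [10.75→11]: (3.76+3.64)/2 × 0.25 = 0.925
  Sum = 51.19875 mcg/mL·h

AUC = 51.20 mcg/mL·h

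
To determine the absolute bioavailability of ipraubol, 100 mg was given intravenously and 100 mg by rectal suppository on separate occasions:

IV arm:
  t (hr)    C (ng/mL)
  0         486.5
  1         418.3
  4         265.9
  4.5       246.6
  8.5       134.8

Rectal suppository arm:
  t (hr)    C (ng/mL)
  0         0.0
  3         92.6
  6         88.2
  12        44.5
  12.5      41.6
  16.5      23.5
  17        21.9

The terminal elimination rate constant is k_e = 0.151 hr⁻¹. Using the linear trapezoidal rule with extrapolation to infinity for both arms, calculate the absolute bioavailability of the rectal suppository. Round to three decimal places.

Trapezoidal AUC_0→8.5 (IV):
  [0→1]: (486.5+418.3)/2 × 1 = 452.4
  [1→4]: (418.3+265.9)/2 × 3 = 1026.3
  [4→4.5]: (265.9+246.6)/2 × 0.5 = 128.125
  [4.5→8.5]: (246.6+134.8)/2 × 4 = 762.8
  Sum = 2369.625 ng/mL·hr
IV tail: 134.8/0.151 = 892.715; AUC_iv,0→∞ = 2369.625 + 892.715 = 3262.34 ng/mL·hr
Trapezoidal AUC_0→17 (rectal suppository):
  [0→3]: (0.0+92.6)/2 × 3 = 138.9
  [3→6]: (92.6+88.2)/2 × 3 = 271.2
  [6→12]: (88.2+44.5)/2 × 6 = 398.1
  [12→12.5]: (44.5+41.6)/2 × 0.5 = 21.525
  [12.5→16.5]: (41.6+23.5)/2 × 4 = 130.2
  [16.5→17]: (23.5+21.9)/2 × 0.5 = 11.35
  Sum = 971.275 ng/mL·hr
rectal suppository tail: 21.9/0.151 = 145.033; AUC_ev,0→∞ = 971.275 + 145.033 = 1116.308 ng/mL·hr
F = (AUC_ev/D_ev)/(AUC_iv/D_iv) = (1116.308/100)/(3262.34/100) = 11.16308/32.6234 = 0.3422

F = 0.342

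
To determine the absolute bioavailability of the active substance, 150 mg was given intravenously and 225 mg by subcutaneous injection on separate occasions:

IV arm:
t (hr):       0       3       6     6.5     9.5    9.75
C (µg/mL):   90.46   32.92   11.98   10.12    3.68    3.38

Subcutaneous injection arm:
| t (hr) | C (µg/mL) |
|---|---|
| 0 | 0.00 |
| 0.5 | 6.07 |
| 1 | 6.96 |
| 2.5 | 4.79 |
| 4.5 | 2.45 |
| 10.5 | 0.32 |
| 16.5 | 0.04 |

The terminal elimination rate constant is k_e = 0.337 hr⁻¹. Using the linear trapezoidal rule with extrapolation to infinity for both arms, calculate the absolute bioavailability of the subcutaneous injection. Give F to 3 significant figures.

F = 0.0698

Trapezoidal AUC_0→9.75 (IV):
  [0→3]: (90.46+32.92)/2 × 3 = 185.07
  [3→6]: (32.92+11.98)/2 × 3 = 67.35
  [6→6.5]: (11.98+10.12)/2 × 0.5 = 5.525
  [6.5→9.5]: (10.12+3.68)/2 × 3 = 20.7
  [9.5→9.75]: (3.68+3.38)/2 × 0.25 = 0.8825
  Sum = 279.5275 µg/mL·hr
IV tail: 3.38/0.337 = 10.030; AUC_iv,0→∞ = 279.5275 + 10.030 = 289.5575 µg/mL·hr
Trapezoidal AUC_0→16.5 (subcutaneous injection):
  [0→0.5]: (0.00+6.07)/2 × 0.5 = 1.5175
  [0.5→1]: (6.07+6.96)/2 × 0.5 = 3.2575
  [1→2.5]: (6.96+4.79)/2 × 1.5 = 8.8125
  [2.5→4.5]: (4.79+2.45)/2 × 2 = 7.24
  [4.5→10.5]: (2.45+0.32)/2 × 6 = 8.31
  [10.5→16.5]: (0.32+0.04)/2 × 6 = 1.08
  Sum = 30.2175 µg/mL·hr
subcutaneous injection tail: 0.04/0.337 = 0.119; AUC_ev,0→∞ = 30.2175 + 0.119 = 30.3365 µg/mL·hr
F = (AUC_ev/D_ev)/(AUC_iv/D_iv) = (30.3365/225)/(289.5575/150) = 0.134829/1.93038 = 0.0698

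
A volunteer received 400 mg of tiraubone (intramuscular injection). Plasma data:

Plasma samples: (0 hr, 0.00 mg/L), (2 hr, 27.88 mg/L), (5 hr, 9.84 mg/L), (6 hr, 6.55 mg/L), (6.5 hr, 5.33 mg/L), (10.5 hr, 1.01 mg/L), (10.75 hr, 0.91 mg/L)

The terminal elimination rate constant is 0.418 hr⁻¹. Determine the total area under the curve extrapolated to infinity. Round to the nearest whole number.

Trapezoidal AUC_0→10.75:
  [0→2]: (0.00+27.88)/2 × 2 = 27.88
  [2→5]: (27.88+9.84)/2 × 3 = 56.58
  [5→6]: (9.84+6.55)/2 × 1 = 8.195
  [6→6.5]: (6.55+5.33)/2 × 0.5 = 2.97
  [6.5→10.5]: (5.33+1.01)/2 × 4 = 12.68
  [10.5→10.75]: (1.01+0.91)/2 × 0.25 = 0.24
  Sum = 108.545 mg/L·hr
Extrapolated tail: C_last / k_e = 0.91 / 0.418 = 2.177
AUC_0→∞ = 108.545 + 2.177 = 110.722 mg/L·hr

AUC = 111 mg/L·hr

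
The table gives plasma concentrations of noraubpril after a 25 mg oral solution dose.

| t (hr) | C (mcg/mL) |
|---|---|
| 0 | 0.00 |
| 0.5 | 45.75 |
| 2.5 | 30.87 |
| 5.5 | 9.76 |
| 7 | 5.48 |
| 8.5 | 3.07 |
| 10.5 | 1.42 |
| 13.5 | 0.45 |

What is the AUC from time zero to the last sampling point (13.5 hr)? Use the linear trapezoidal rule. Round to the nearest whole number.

AUC = 174 mcg/mL·hr

Trapezoidal AUC_0→13.5:
  [0→0.5]: (0.00+45.75)/2 × 0.5 = 11.4375
  [0.5→2.5]: (45.75+30.87)/2 × 2 = 76.62
  [2.5→5.5]: (30.87+9.76)/2 × 3 = 60.945
  [5.5→7]: (9.76+5.48)/2 × 1.5 = 11.43
  [7→8.5]: (5.48+3.07)/2 × 1.5 = 6.4125
  [8.5→10.5]: (3.07+1.42)/2 × 2 = 4.49
  [10.5→13.5]: (1.42+0.45)/2 × 3 = 2.805
  Sum = 174.14 mcg/mL·hr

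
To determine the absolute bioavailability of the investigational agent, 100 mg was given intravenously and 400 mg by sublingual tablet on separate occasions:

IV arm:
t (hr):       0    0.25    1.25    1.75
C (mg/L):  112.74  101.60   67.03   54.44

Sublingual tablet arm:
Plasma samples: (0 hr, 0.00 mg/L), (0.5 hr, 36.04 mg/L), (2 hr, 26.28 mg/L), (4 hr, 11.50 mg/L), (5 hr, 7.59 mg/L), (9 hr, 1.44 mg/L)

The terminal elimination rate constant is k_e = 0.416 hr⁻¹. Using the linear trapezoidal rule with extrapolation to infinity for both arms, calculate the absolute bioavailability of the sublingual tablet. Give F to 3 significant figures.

Trapezoidal AUC_0→1.75 (IV):
  [0→0.25]: (112.74+101.60)/2 × 0.25 = 26.7925
  [0.25→1.25]: (101.60+67.03)/2 × 1 = 84.315
  [1.25→1.75]: (67.03+54.44)/2 × 0.5 = 30.3675
  Sum = 141.475 mg/L·hr
IV tail: 54.44/0.416 = 130.865; AUC_iv,0→∞ = 141.475 + 130.865 = 272.34 mg/L·hr
Trapezoidal AUC_0→9 (sublingual tablet):
  [0→0.5]: (0.00+36.04)/2 × 0.5 = 9.01
  [0.5→2]: (36.04+26.28)/2 × 1.5 = 46.74
  [2→4]: (26.28+11.50)/2 × 2 = 37.78
  [4→5]: (11.50+7.59)/2 × 1 = 9.545
  [5→9]: (7.59+1.44)/2 × 4 = 18.06
  Sum = 121.135 mg/L·hr
sublingual tablet tail: 1.44/0.416 = 3.462; AUC_ev,0→∞ = 121.135 + 3.462 = 124.597 mg/L·hr
F = (AUC_ev/D_ev)/(AUC_iv/D_iv) = (124.597/400)/(272.34/100) = 0.3114925/2.7234 = 0.1144

F = 0.114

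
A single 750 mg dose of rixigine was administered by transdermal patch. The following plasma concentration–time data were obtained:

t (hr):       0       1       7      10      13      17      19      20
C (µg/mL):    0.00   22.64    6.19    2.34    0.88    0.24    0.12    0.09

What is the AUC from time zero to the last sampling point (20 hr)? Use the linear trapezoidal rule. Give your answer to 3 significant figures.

AUC = 118 µg/mL·hr

Trapezoidal AUC_0→20:
  [0→1]: (0.00+22.64)/2 × 1 = 11.32
  [1→7]: (22.64+6.19)/2 × 6 = 86.49
  [7→10]: (6.19+2.34)/2 × 3 = 12.795
  [10→13]: (2.34+0.88)/2 × 3 = 4.83
  [13→17]: (0.88+0.24)/2 × 4 = 2.24
  [17→19]: (0.24+0.12)/2 × 2 = 0.36
  [19→20]: (0.12+0.09)/2 × 1 = 0.105
  Sum = 118.14 µg/mL·hr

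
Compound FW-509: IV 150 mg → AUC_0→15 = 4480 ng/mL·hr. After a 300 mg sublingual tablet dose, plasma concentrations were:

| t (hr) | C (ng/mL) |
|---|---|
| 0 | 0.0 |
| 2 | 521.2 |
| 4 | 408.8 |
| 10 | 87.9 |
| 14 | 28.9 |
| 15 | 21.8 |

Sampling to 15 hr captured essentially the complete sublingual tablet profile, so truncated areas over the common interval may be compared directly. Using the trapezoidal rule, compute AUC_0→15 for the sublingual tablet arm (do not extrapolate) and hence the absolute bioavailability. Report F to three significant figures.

F = 0.357

Trapezoidal AUC_0→15 (sublingual tablet):
  [0→2]: (0.0+521.2)/2 × 2 = 521.2
  [2→4]: (521.2+408.8)/2 × 2 = 930.0
  [4→10]: (408.8+87.9)/2 × 6 = 1490.1
  [10→14]: (87.9+28.9)/2 × 4 = 233.6
  [14→15]: (28.9+21.8)/2 × 1 = 25.35
  Sum = 3200.25 ng/mL·hr
F = (AUC_ev/D_ev)/(AUC_iv/D_iv) = (3200.25/300)/(4480/150) = 10.6675/29.8667 = 0.3572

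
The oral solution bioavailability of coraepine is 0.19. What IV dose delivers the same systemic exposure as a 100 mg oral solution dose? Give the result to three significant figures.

D_iv = 19.0 mg

Systemic exposure from an extravascular dose = F × D_ev, so the equivalent IV dose is F × D_ev.
D_iv = F × D_ev = 0.19 × 100 = 19 mg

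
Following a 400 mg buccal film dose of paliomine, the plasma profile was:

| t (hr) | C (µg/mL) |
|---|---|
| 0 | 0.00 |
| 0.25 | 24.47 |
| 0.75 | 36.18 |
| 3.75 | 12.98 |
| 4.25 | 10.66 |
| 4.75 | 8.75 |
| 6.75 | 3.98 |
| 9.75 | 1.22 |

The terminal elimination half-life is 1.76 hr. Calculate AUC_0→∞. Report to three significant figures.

Trapezoidal AUC_0→9.75:
  [0→0.25]: (0.00+24.47)/2 × 0.25 = 3.05875
  [0.25→0.75]: (24.47+36.18)/2 × 0.5 = 15.1625
  [0.75→3.75]: (36.18+12.98)/2 × 3 = 73.74
  [3.75→4.25]: (12.98+10.66)/2 × 0.5 = 5.91
  [4.25→4.75]: (10.66+8.75)/2 × 0.5 = 4.8525
  [4.75→6.75]: (8.75+3.98)/2 × 2 = 12.73
  [6.75→9.75]: (3.98+1.22)/2 × 3 = 7.8
  Sum = 123.25375 µg/mL·hr
k_e = ln2 / t½ = 0.693147 / 1.76 = 0.3938 hr^-1
Extrapolated tail: C_last / k_e = 1.22 / 0.3938 = 3.098
AUC_0→∞ = 123.25375 + 3.098 = 126.35175 µg/mL·hr

AUC = 126 µg/mL·hr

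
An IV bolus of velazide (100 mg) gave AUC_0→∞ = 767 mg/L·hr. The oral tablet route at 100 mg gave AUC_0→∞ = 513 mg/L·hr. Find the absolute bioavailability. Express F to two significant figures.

F = (AUC_ev / D_ev) / (AUC_iv / D_iv)
  = (513/100) / (767/100)
  = 5.13 / 7.67 = 0.6688

F = 0.67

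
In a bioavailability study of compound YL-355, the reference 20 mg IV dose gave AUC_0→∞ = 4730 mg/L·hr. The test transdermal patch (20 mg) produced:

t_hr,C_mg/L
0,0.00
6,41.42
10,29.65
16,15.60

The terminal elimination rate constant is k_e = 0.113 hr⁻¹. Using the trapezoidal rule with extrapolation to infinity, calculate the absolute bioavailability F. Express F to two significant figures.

Trapezoidal AUC_0→16 (transdermal patch):
  [0→6]: (0.00+41.42)/2 × 6 = 124.26
  [6→10]: (41.42+29.65)/2 × 4 = 142.14
  [10→16]: (29.65+15.60)/2 × 6 = 135.75
  Sum = 402.15 mg/L·hr
Tail: C_last/k_e = 15.60/0.113 = 138.053
AUC_0→∞ (transdermal patch) = 402.15 + 138.053 = 540.203 mg/L·hr
F = (AUC_ev/D_ev)/(AUC_iv/D_iv) = (540.203/20)/(4730/20) = 27.01015/236.5 = 0.1142

F = 0.11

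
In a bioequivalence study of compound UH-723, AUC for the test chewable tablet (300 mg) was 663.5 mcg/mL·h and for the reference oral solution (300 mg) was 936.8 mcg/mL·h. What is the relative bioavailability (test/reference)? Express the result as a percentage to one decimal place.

F_rel = 70.8%

F_rel = (AUC_test/D_test) / (AUC_ref/D_ref)
      = (663.5/300) / (936.8/300)
      = 2.21167 / 3.12267 = 0.7083 = 70.83%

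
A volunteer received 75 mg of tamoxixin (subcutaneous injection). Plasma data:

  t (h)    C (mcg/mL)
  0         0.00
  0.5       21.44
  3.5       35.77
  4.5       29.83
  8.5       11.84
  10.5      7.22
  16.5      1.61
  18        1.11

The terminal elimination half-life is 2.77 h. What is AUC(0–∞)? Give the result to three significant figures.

AUC = 259 mcg/mL·h

Trapezoidal AUC_0→18:
  [0→0.5]: (0.00+21.44)/2 × 0.5 = 5.36
  [0.5→3.5]: (21.44+35.77)/2 × 3 = 85.815
  [3.5→4.5]: (35.77+29.83)/2 × 1 = 32.8
  [4.5→8.5]: (29.83+11.84)/2 × 4 = 83.34
  [8.5→10.5]: (11.84+7.22)/2 × 2 = 19.06
  [10.5→16.5]: (7.22+1.61)/2 × 6 = 26.49
  [16.5→18]: (1.61+1.11)/2 × 1.5 = 2.04
  Sum = 254.905 mcg/mL·h
k_e = ln2 / t½ = 0.693147 / 2.77 = 0.2502 h^-1
Extrapolated tail: C_last / k_e = 1.11 / 0.2502 = 4.436
AUC_0→∞ = 254.905 + 4.436 = 259.341 mcg/mL·h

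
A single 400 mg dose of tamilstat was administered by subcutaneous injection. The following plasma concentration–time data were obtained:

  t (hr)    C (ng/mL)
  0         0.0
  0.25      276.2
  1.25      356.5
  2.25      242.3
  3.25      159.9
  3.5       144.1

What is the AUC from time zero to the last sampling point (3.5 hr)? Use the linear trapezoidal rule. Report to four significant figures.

Trapezoidal AUC_0→3.5:
  [0→0.25]: (0.0+276.2)/2 × 0.25 = 34.525
  [0.25→1.25]: (276.2+356.5)/2 × 1 = 316.35
  [1.25→2.25]: (356.5+242.3)/2 × 1 = 299.4
  [2.25→3.25]: (242.3+159.9)/2 × 1 = 201.1
  [3.25→3.5]: (159.9+144.1)/2 × 0.25 = 38.0
  Sum = 889.375 ng/mL·hr

AUC = 889.4 ng/mL·hr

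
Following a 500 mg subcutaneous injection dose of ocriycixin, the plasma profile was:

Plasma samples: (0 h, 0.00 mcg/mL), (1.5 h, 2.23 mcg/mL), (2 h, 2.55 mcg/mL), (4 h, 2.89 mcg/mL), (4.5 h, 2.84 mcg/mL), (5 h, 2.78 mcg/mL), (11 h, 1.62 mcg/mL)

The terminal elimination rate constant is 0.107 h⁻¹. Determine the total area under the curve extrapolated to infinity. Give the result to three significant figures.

Trapezoidal AUC_0→11:
  [0→1.5]: (0.00+2.23)/2 × 1.5 = 1.6725
  [1.5→2]: (2.23+2.55)/2 × 0.5 = 1.195
  [2→4]: (2.55+2.89)/2 × 2 = 5.44
  [4→4.5]: (2.89+2.84)/2 × 0.5 = 1.4325
  [4.5→5]: (2.84+2.78)/2 × 0.5 = 1.405
  [5→11]: (2.78+1.62)/2 × 6 = 13.2
  Sum = 24.345 mcg/mL·h
Extrapolated tail: C_last / k_e = 1.62 / 0.107 = 15.140
AUC_0→∞ = 24.345 + 15.140 = 39.485 mcg/mL·h

AUC = 39.5 mcg/mL·h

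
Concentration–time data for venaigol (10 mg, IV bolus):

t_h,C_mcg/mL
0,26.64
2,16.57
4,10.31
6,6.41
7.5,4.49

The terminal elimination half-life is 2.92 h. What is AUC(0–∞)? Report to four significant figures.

AUC = 113.9 mcg/mL·h

Trapezoidal AUC_0→7.5:
  [0→2]: (26.64+16.57)/2 × 2 = 43.21
  [2→4]: (16.57+10.31)/2 × 2 = 26.88
  [4→6]: (10.31+6.41)/2 × 2 = 16.72
  [6→7.5]: (6.41+4.49)/2 × 1.5 = 8.175
  Sum = 94.985 mcg/mL·h
k_e = ln2 / t½ = 0.693147 / 2.92 = 0.2374 h^-1
Extrapolated tail: C_last / k_e = 4.49 / 0.2374 = 18.913
AUC_0→∞ = 94.985 + 18.913 = 113.898 mcg/mL·h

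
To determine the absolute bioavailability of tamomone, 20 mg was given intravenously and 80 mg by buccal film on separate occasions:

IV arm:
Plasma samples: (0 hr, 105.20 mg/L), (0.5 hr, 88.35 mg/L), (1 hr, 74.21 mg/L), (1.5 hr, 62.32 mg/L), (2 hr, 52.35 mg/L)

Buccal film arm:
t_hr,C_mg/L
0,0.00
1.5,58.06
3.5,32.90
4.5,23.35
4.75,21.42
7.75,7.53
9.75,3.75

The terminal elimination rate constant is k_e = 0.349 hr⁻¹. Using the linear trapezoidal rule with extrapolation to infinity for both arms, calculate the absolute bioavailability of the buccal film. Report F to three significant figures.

Trapezoidal AUC_0→2 (IV):
  [0→0.5]: (105.20+88.35)/2 × 0.5 = 48.3875
  [0.5→1]: (88.35+74.21)/2 × 0.5 = 40.64
  [1→1.5]: (74.21+62.32)/2 × 0.5 = 34.1325
  [1.5→2]: (62.32+52.35)/2 × 0.5 = 28.6675
  Sum = 151.8275 mg/L·hr
IV tail: 52.35/0.349 = 150.000; AUC_iv,0→∞ = 151.8275 + 150.000 = 301.8275 mg/L·hr
Trapezoidal AUC_0→9.75 (buccal film):
  [0→1.5]: (0.00+58.06)/2 × 1.5 = 43.545
  [1.5→3.5]: (58.06+32.90)/2 × 2 = 90.96
  [3.5→4.5]: (32.90+23.35)/2 × 1 = 28.125
  [4.5→4.75]: (23.35+21.42)/2 × 0.25 = 5.59625
  [4.75→7.75]: (21.42+7.53)/2 × 3 = 43.425
  [7.75→9.75]: (7.53+3.75)/2 × 2 = 11.28
  Sum = 222.93125 mg/L·hr
buccal film tail: 3.75/0.349 = 10.745; AUC_ev,0→∞ = 222.93125 + 10.745 = 233.67625 mg/L·hr
F = (AUC_ev/D_ev)/(AUC_iv/D_iv) = (233.67625/80)/(301.8275/20) = 2.92095/15.091375 = 0.1936

F = 0.194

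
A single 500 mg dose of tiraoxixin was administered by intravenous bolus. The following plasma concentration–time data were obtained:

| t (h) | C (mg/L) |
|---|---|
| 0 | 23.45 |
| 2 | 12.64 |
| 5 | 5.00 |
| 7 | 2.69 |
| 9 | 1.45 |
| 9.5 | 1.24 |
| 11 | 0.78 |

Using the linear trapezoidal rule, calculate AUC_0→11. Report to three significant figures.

AUC = 76.6 mg/L·h

Trapezoidal AUC_0→11:
  [0→2]: (23.45+12.64)/2 × 2 = 36.09
  [2→5]: (12.64+5.00)/2 × 3 = 26.46
  [5→7]: (5.00+2.69)/2 × 2 = 7.69
  [7→9]: (2.69+1.45)/2 × 2 = 4.14
  [9→9.5]: (1.45+1.24)/2 × 0.5 = 0.6725
  [9.5→11]: (1.24+0.78)/2 × 1.5 = 1.515
  Sum = 76.5675 mg/L·h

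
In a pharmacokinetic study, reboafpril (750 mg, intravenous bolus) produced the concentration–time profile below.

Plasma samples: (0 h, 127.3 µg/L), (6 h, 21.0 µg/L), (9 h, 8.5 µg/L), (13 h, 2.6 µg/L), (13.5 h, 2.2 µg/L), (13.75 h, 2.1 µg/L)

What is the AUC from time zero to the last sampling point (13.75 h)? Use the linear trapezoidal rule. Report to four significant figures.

Trapezoidal AUC_0→13.75:
  [0→6]: (127.3+21.0)/2 × 6 = 444.9
  [6→9]: (21.0+8.5)/2 × 3 = 44.25
  [9→13]: (8.5+2.6)/2 × 4 = 22.2
  [13→13.5]: (2.6+2.2)/2 × 0.5 = 1.2
  [13.5→13.75]: (2.2+2.1)/2 × 0.25 = 0.5375
  Sum = 513.0875 µg/L·h

AUC = 513.1 µg/L·h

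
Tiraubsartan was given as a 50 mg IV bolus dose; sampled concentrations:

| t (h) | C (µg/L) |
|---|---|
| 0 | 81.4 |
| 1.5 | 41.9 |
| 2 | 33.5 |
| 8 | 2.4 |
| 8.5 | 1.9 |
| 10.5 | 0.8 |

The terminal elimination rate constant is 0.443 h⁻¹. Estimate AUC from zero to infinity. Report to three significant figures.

Trapezoidal AUC_0→10.5:
  [0→1.5]: (81.4+41.9)/2 × 1.5 = 92.475
  [1.5→2]: (41.9+33.5)/2 × 0.5 = 18.85
  [2→8]: (33.5+2.4)/2 × 6 = 107.7
  [8→8.5]: (2.4+1.9)/2 × 0.5 = 1.075
  [8.5→10.5]: (1.9+0.8)/2 × 2 = 2.7
  Sum = 222.8 µg/L·h
Extrapolated tail: C_last / k_e = 0.8 / 0.443 = 1.806
AUC_0→∞ = 222.8 + 1.806 = 224.606 µg/L·h

AUC = 225 µg/L·h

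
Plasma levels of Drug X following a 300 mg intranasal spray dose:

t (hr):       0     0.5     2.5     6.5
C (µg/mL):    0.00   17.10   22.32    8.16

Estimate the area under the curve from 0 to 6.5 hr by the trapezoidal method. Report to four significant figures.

AUC = 104.7 µg/mL·hr

Trapezoidal AUC_0→6.5:
  [0→0.5]: (0.00+17.10)/2 × 0.5 = 4.275
  [0.5→2.5]: (17.10+22.32)/2 × 2 = 39.42
  [2.5→6.5]: (22.32+8.16)/2 × 4 = 60.96
  Sum = 104.655 µg/mL·hr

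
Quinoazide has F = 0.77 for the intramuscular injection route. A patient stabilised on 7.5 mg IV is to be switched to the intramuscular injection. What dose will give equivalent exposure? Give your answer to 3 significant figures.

D_intramuscular = 9.74 mg

For equal systemic exposure: F × D_ev = D_iv
D_ev = D_iv / F = 7.5 / 0.77 = 9.74026 mg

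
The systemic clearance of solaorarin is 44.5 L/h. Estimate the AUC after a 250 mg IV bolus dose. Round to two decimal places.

AUC_0→∞ = Dose_iv / CL
        = 250 / 44.5 = 5.61798 mg/L·h

AUC = 5.62 mg/L·h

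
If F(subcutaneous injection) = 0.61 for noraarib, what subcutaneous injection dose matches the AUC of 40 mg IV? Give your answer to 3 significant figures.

D_subcutaneous = 65.6 mg

For equal systemic exposure: F × D_ev = D_iv
D_ev = D_iv / F = 40 / 0.61 = 65.5738 mg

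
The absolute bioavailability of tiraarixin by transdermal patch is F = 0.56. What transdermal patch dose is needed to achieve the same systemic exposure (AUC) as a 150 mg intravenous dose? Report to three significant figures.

D_transdermal = 268 mg

For equal systemic exposure: F × D_ev = D_iv
D_ev = D_iv / F = 150 / 0.56 = 267.857 mg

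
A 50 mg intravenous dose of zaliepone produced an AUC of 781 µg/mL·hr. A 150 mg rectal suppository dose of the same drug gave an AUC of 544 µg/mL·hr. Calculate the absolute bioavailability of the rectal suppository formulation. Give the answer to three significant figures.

F = 0.232

F = (AUC_ev / D_ev) / (AUC_iv / D_iv)
  = (544/150) / (781/50)
  = 3.62667 / 15.62 = 0.2322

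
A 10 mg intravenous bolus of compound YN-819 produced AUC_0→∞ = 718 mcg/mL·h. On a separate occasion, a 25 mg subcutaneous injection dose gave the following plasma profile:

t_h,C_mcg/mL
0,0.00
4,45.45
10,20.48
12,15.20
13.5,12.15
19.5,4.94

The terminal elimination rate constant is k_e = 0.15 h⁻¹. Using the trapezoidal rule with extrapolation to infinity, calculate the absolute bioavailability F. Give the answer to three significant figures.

Trapezoidal AUC_0→19.5 (subcutaneous injection):
  [0→4]: (0.00+45.45)/2 × 4 = 90.9
  [4→10]: (45.45+20.48)/2 × 6 = 197.79
  [10→12]: (20.48+15.20)/2 × 2 = 35.68
  [12→13.5]: (15.20+12.15)/2 × 1.5 = 20.5125
  [13.5→19.5]: (12.15+4.94)/2 × 6 = 51.27
  Sum = 396.1525 mcg/mL·h
Tail: C_last/k_e = 4.94/0.15 = 32.933
AUC_0→∞ (subcutaneous injection) = 396.1525 + 32.933 = 429.0855 mcg/mL·h
F = (AUC_ev/D_ev)/(AUC_iv/D_iv) = (429.0855/25)/(718/10) = 17.16342/71.8 = 0.2390

F = 0.239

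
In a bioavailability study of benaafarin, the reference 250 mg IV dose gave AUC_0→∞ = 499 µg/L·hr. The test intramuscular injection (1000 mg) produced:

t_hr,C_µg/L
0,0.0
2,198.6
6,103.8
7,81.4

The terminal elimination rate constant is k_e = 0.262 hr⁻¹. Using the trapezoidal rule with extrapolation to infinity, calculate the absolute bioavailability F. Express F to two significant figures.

Trapezoidal AUC_0→7 (intramuscular injection):
  [0→2]: (0.0+198.6)/2 × 2 = 198.6
  [2→6]: (198.6+103.8)/2 × 4 = 604.8
  [6→7]: (103.8+81.4)/2 × 1 = 92.6
  Sum = 896.0 µg/L·hr
Tail: C_last/k_e = 81.4/0.262 = 310.687
AUC_0→∞ (intramuscular injection) = 896.0 + 310.687 = 1206.687 µg/L·hr
F = (AUC_ev/D_ev)/(AUC_iv/D_iv) = (1206.687/1000)/(499/250) = 1.206687/1.996 = 0.6046

F = 0.60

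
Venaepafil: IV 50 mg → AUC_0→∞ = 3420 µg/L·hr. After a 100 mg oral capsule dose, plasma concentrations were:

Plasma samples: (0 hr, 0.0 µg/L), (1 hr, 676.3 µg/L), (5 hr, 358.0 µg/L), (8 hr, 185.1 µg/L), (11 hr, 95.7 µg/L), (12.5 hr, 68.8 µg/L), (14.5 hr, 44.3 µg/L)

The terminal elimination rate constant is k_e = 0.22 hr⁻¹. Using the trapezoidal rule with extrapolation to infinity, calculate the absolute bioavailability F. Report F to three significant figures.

F = 0.597

Trapezoidal AUC_0→14.5 (oral capsule):
  [0→1]: (0.0+676.3)/2 × 1 = 338.15
  [1→5]: (676.3+358.0)/2 × 4 = 2068.6
  [5→8]: (358.0+185.1)/2 × 3 = 814.65
  [8→11]: (185.1+95.7)/2 × 3 = 421.2
  [11→12.5]: (95.7+68.8)/2 × 1.5 = 123.375
  [12.5→14.5]: (68.8+44.3)/2 × 2 = 113.1
  Sum = 3879.075 µg/L·hr
Tail: C_last/k_e = 44.3/0.22 = 201.364
AUC_0→∞ (oral capsule) = 3879.075 + 201.364 = 4080.439 µg/L·hr
F = (AUC_ev/D_ev)/(AUC_iv/D_iv) = (4080.439/100)/(3420/50) = 40.80439/68.4 = 0.5966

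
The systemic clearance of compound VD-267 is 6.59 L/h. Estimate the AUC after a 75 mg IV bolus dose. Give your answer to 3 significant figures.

AUC_0→∞ = Dose_iv / CL
        = 75 / 6.59 = 11.3809 mg/L·h

AUC = 11.4 mg/L·h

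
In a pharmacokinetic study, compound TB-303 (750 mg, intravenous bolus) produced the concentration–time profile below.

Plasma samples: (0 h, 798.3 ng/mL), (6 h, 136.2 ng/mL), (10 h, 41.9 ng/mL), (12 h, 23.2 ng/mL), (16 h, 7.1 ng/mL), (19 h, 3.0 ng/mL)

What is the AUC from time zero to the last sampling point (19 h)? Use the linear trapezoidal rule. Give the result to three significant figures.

Trapezoidal AUC_0→19:
  [0→6]: (798.3+136.2)/2 × 6 = 2803.5
  [6→10]: (136.2+41.9)/2 × 4 = 356.2
  [10→12]: (41.9+23.2)/2 × 2 = 65.1
  [12→16]: (23.2+7.1)/2 × 4 = 60.6
  [16→19]: (7.1+3.0)/2 × 3 = 15.15
  Sum = 3300.55 ng/mL·h

AUC = 3300 ng/mL·h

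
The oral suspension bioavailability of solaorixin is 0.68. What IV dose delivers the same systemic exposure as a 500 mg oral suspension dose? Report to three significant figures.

Systemic exposure from an extravascular dose = F × D_ev, so the equivalent IV dose is F × D_ev.
D_iv = F × D_ev = 0.68 × 500 = 340 mg

D_iv = 340 mg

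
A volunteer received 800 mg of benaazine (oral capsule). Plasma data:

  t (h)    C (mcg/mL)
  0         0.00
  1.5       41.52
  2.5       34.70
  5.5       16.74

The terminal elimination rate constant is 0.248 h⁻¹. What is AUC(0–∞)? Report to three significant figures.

Trapezoidal AUC_0→5.5:
  [0→1.5]: (0.00+41.52)/2 × 1.5 = 31.14
  [1.5→2.5]: (41.52+34.70)/2 × 1 = 38.11
  [2.5→5.5]: (34.70+16.74)/2 × 3 = 77.16
  Sum = 146.41 mcg/mL·h
Extrapolated tail: C_last / k_e = 16.74 / 0.248 = 67.500
AUC_0→∞ = 146.41 + 67.500 = 213.91 mcg/mL·h

AUC = 214 mcg/mL·h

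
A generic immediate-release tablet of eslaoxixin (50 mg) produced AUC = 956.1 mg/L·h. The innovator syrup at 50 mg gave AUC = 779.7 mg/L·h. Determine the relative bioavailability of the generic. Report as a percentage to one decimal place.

F_rel = (AUC_test/D_test) / (AUC_ref/D_ref)
      = (956.1/50) / (779.7/50)
      = 19.122 / 15.594 = 1.2262 = 122.62%

F_rel = 122.6%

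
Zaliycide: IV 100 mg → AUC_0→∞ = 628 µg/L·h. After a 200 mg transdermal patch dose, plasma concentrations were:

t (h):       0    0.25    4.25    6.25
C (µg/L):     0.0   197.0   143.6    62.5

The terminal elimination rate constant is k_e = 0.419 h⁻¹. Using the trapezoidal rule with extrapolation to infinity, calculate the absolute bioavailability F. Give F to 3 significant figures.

Trapezoidal AUC_0→6.25 (transdermal patch):
  [0→0.25]: (0.0+197.0)/2 × 0.25 = 24.625
  [0.25→4.25]: (197.0+143.6)/2 × 4 = 681.2
  [4.25→6.25]: (143.6+62.5)/2 × 2 = 206.1
  Sum = 911.925 µg/L·h
Tail: C_last/k_e = 62.5/0.419 = 149.165
AUC_0→∞ (transdermal patch) = 911.925 + 149.165 = 1061.09 µg/L·h
F = (AUC_ev/D_ev)/(AUC_iv/D_iv) = (1061.09/200)/(628/100) = 5.30545/6.28 = 0.8448

F = 0.845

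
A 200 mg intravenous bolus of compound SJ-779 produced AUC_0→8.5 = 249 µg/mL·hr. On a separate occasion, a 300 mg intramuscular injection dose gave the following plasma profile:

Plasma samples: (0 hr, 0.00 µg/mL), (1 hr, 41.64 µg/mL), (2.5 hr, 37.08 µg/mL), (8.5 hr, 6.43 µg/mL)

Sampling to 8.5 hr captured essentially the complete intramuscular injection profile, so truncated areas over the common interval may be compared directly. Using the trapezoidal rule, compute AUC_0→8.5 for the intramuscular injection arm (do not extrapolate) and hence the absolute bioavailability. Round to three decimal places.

F = 0.563

Trapezoidal AUC_0→8.5 (intramuscular injection):
  [0→1]: (0.00+41.64)/2 × 1 = 20.82
  [1→2.5]: (41.64+37.08)/2 × 1.5 = 59.04
  [2.5→8.5]: (37.08+6.43)/2 × 6 = 130.53
  Sum = 210.39 µg/mL·hr
F = (AUC_ev/D_ev)/(AUC_iv/D_iv) = (210.39/300)/(249/200) = 0.7013/1.245 = 0.5633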